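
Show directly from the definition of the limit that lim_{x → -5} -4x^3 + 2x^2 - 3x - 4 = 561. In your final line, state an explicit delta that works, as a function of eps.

Fix eps > 0. We want delta > 0 such that 0 < |x + 5| < delta implies |(-4x^3 + 2x^2 - 3x - 4) − 561| < eps.
(-4x^3 + 2x^2 - 3x - 4) − 561 = -4x^3 + 2x^2 - 3x - 565 = (x + 5)(-4x^2 + 22x - 113).
So |(-4x^3 + 2x^2 - 3x - 4) − 561| = |x + 5|·|-4x^2 + 22x - 113|.
Require delta ≤ 1. Then |x + 5| < 1 gives |x| < 6, and by the triangle inequality |-4x^2 + 22x - 113| ≤ 4·6^2 + 22·6 + 113 = 389.
Hence |(-4x^3 + 2x^2 - 3x - 4) − 561| ≤ 389|x + 5| < eps provided |x + 5| < eps/389.
Choosing delta = min(1, eps/389) ensures both conditions, hence |(-4x^3 + 2x^2 - 3x - 4) − 561| < eps.

delta = min(1, eps/389)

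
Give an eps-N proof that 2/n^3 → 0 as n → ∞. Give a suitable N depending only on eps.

N = (2/eps)^{1/3}

Let eps > 0 be given. For n ≥ 1, |2/n^3 − 0| = 2/n^3.
2/n^3 < eps ⇔ n^3 > 2/eps ⇔ n > (2/eps)^{1/3}.
Take N = (2/eps)^{1/3}. Then n > N implies 2/n^3 < eps.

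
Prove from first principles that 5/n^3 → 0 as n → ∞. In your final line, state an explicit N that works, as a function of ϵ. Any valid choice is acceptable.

N = (5/ϵ)^{1/3}

Suppose ϵ > 0. For n ≥ 1, |5/n^3 − 0| = 5/n^3.
5/n^3 < ϵ ⇔ n^3 > 5/ϵ ⇔ n > (5/ϵ)^{1/3}.
Take N = (5/ϵ)^{1/3}. Then n > N implies 5/n^3 < ϵ.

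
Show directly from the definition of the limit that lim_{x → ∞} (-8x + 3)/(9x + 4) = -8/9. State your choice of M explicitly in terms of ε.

M = (59/81)/ε

Let ε > 0. We seek M > 0 such that x > M implies |(-8x + 3)/(9x + 4) + 8/9| < ε.
(-8x + 3)/(9x + 4) + 8/9 = (9(-8x + 3) − (-8)(9x + 4)) / (9(9x + 4)) = 59/(9(9x + 4)).
For x > 0 we have 9x + 4 > 9x, so |(-8x + 3)/(9x + 4) + 8/9| = 59/(9(9x + 4)) < 59/(9·9x) = (59/81)/x.
Thus |(-8x + 3)/(9x + 4) + 8/9| < ε whenever x > (59/81)/ε.
Take M = (59/81)/ε. If x > M then |(-8x + 3)/(9x + 4) + 8/9| < (59/81)/x < ε.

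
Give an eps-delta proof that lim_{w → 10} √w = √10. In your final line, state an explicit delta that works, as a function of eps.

Suppose eps > 0. We want delta > 0 such that 0 < |w − 10| < delta implies |√w − √10| < eps.
Multiplying by the conjugate, |√w − √10| = |w − 10|/(√w + √10).
Restrict delta ≤ 10 so that |w − 10| < 10 forces w > 0, and then √w + √10 > √10.
Hence |√w − √10| < |w − 10|/√10, which is < eps once |w − 10| < √10·eps.
Take delta = min(10, √10·eps). If 0 < |w − 10| < delta then w > 0 and |√w − √10| < |w − 10|/√10 < eps.

delta = min(10, √10·eps)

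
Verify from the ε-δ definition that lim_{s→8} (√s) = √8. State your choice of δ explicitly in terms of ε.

δ = min(8, √8·ε)

Suppose ε > 0. We want δ > 0 such that 0 < |s − 8| < δ implies |√s − √8| < ε.
Rationalise: √s − √8 = (s − 8)/(√s + √8), so |√s − √8| = |s − 8|/(√s + √8).
Restrict δ ≤ 8 so that |s − 8| < 8 forces s > 0, and then √s + √8 > √8.
Hence |√s − √8| < |s − 8|/√8, which is < ε once |s − 8| < √8·ε.
Take δ = min(8, √8·ε). If 0 < |s − 8| < δ then s > 0 and |√s − √8| < |s − 8|/√8 < ε.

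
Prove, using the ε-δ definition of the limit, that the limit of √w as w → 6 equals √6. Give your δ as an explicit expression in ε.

δ = min(6, √6·ε)

Suppose ε > 0. We want δ > 0 such that 0 < |w − 6| < δ implies |√w − √6| < ε.
Rationalise: √w − √6 = (w − 6)/(√w + √6), so |√w − √6| = |w − 6|/(√w + √6).
Restrict δ ≤ 6 so that |w − 6| < 6 forces w > 0, and then √w + √6 > √6.
Hence |√w − √6| < |w − 6|/√6, which is < ε once |w − 6| < √6·ε.
Take δ = min(6, √6·ε). If 0 < |w − 6| < δ then w > 0 and |√w − √6| < |w − 6|/√6 < ε.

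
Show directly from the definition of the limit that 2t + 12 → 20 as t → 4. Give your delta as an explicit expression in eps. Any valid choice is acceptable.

delta = eps/2

Let eps > 0 be given. We need delta > 0 so that 0 < |t − 4| < delta implies |(2t + 12) − 20| < eps.
|(2t + 12) − 20| = |2t - 8| = 2|t − 4|.
So 2|t − 4| < eps exactly when |t − 4| < eps/2.
Choosing delta = eps/2 gives |(2t + 12) − 20| = 2|t − 4| < eps whenever |t − 4| < delta.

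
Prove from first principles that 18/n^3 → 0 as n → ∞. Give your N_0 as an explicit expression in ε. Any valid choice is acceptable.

N_0 = (18/ε)^{1/3}

Fix ε > 0. For n ≥ 1, |18/n^3 − 0| = 18/n^3.
18/n^3 < ε ⇔ n^3 > 18/ε ⇔ n > (18/ε)^{1/3}.
Take N_0 = (18/ε)^{1/3}. Then n > N_0 implies 18/n^3 < ε.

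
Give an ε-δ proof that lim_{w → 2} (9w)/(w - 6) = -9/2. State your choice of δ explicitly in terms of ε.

Let ε > 0. We want δ > 0 with 0 < |w − 2| < δ ⇒ |(9w)/(w - 6) + 9/2| < ε.
Combining over a common denominator, (9w)/(w - 6) + 9/2 = [(9w)·(-4) − 18·(w - 6)] / [(-4)·(w - 6)] = -54(w − 2) / ((-4)(w - 6)).
So |(9w)/(w - 6) + 9/2| = 54|w − 2| / (4·|w − 6|).
Restrict δ ≤ 2. Then |w − 2| < 2 gives |w − 6| = |(w − 2) + (-4)| ≥ 4 − 2 = 2.
Hence |(9w)/(w - 6) + 9/2| < 54|w − 2|/(4·2) = (27/4)|w − 2|, which is < ε once |w − 2| < (4/27)ε.
Take δ = min(2, (4/27)ε). Then 0 < |w − 2| < δ forces both bounds, so |(9w)/(w - 6) + 9/2| < ε.

δ = min(2, (4/27)ε)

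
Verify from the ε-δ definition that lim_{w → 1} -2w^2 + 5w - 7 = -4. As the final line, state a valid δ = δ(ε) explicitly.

Suppose ε > 0. We want δ > 0 such that 0 < |w − 1| < δ implies |(-2w^2 + 5w - 7) + 4| < ε.
(-2w^2 + 5w - 7) + 4 = -2w^2 + 5w - 3 = (w − 1)(-2w + 3).
So |(-2w^2 + 5w - 7) + 4| = |w − 1|·|-2w + 3|.
Assume first that |w − 1| < 1, so |w| < 2. Then |-2w + 3| ≤ 2·2 + 3 = 7.
Hence |(-2w^2 + 5w - 7) + 4| ≤ 7|w − 1| < ε provided |w − 1| < ε/7.
Take δ = min(1, ε/7). Then 0 < |w − 1| < δ gives both |w − 1| < 1 and |w − 1| < ε/7, so |(-2w^2 + 5w - 7) + 4| < ε.

δ = min(1, ε/7)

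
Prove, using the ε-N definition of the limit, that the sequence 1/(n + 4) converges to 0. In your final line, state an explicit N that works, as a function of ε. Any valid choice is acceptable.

Let ε > 0 be given. For n ≥ 1, |1/(n + 4) − 0| = 1/(n + 4) ≤ 1/n.
We need 1/n < ε, i.e. n > 1/ε.
Take N = 1/ε. If n > N then |1/(n + 4)| ≤ 1/n < ε.

N = 1/ε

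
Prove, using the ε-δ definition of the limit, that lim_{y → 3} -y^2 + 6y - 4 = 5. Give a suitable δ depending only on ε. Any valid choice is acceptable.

δ = min(1, ε/7)

Let ε > 0 be given. We want δ > 0 such that 0 < |y − 3| < δ implies |(-y^2 + 6y - 4) − 5| < ε.
(-y^2 + 6y - 4) − 5 = -y^2 + 6y - 9 = (y − 3)(-y + 3).
So |(-y^2 + 6y - 4) − 5| = |y − 3|·|-y + 3|.
Assume first that |y − 3| < 1, so |y| < 4. Then |-y + 3| ≤ 4 + 3 = 7.
Hence |(-y^2 + 6y - 4) − 5| ≤ 7|y − 3| < ε provided |y − 3| < ε/7.
Choosing δ = min(1, ε/7) ensures both conditions, hence |(-y^2 + 6y - 4) − 5| < ε.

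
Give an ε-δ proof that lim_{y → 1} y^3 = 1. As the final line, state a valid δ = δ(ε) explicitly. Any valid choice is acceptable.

Let ε > 0 be given. We seek δ > 0 with 0 < |y − 1| < δ ⇒ |y^3 − 1| < ε.
Factor: y^3 − 1 = (y − 1)(y^2 + y + 1), so |y^3 − 1| = |y − 1|·|y^2 + y + 1|.
Restrict δ ≤ 2. Then |y − 1| < 2 gives |y| < 3, so by the triangle inequality |y^2 + y + 1| ≤ 3^2 + 3 + 1 = 13.
Hence |y^3 − 1| ≤ 13|y − 1|, which is < ε once |y − 1| < ε/13.
Take δ = min(2, ε/13). If 0 < |y − 1| < δ then both bounds hold and |y^3 − 1| ≤ 13|y − 1| < 13·(ε/13) = ε.

δ = min(2, ε/13)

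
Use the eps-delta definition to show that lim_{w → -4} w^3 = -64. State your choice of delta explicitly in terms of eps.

delta = min(2, eps/76)

Suppose eps > 0. We seek delta > 0 with 0 < |w + 4| < delta ⇒ |w^3 + 64| < eps.
Factor: w^3 + 64 = (w + 4)(w^2 - 4w + 16), so |w^3 + 64| = |w + 4|·|w^2 - 4w + 16|.
Restrict delta ≤ 2. Then |w + 4| < 2 gives |w| < 6, so by the triangle inequality |w^2 - 4w + 16| ≤ 6^2 + 4·6 + 16 = 76.
Hence |w^3 + 64| ≤ 76|w + 4|, which is < eps once |w + 4| < eps/76.
Take delta = min(2, eps/76). If 0 < |w + 4| < delta then both bounds hold and |w^3 + 64| ≤ 76|w + 4| < 76·(eps/76) = eps.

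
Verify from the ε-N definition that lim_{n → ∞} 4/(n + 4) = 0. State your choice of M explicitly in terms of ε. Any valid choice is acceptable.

Let ε > 0. For n ≥ 1, |4/(n + 4) − 0| = 4/(n + 4) ≤ 4/n.
We need 4/n < ε, i.e. n > 4/ε.
Take M = 4/ε. If n > M then |4/(n + 4)| ≤ 4/n < ε.

M = 4/ε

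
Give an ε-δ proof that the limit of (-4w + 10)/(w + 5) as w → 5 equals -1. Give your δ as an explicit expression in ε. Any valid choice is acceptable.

δ = min(5, (5/3)ε)

Let ε > 0. We want δ > 0 with 0 < |w − 5| < δ ⇒ |(-4w + 10)/(w + 5) + 1| < ε.
Combining over a common denominator, (-4w + 10)/(w + 5) + 1 = [(-4w + 10)·10 − (-10)·(w + 5)] / [10·(w + 5)] = -30(w − 5) / (10(w + 5)).
So |(-4w + 10)/(w + 5) + 1| = 30|w − 5| / (10·|w + 5|).
Require δ ≤ 5, so |w + 5| ≥ |10| − |w − 5| > 10 − 5 = 5.
Hence |(-4w + 10)/(w + 5) + 1| < 30|w − 5|/(10·5) = (3/5)|w − 5|, which is < ε once |w − 5| < (5/3)ε.
Take δ = min(5, (5/3)ε). Then 0 < |w − 5| < δ forces both bounds, so |(-4w + 10)/(w + 5) + 1| < ε.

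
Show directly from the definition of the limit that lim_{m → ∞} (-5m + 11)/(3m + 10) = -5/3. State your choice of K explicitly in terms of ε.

K = (83/9)/ε

Fix ε > 0. For m ≥ 1, |(-5m + 11)/(3m + 10) + 5/3| = |83|/(3(3m + 10)) = 83/(3(3m + 10)).
Since 3m + 10 ≥ 3m for m ≥ 1, this is ≤ 83/(3·3m) = (83/9)/m.
So |(-5m + 11)/(3m + 10) + 5/3| < ε whenever m > (83/9)/ε.
Take K = (83/9)/ε. If m > K then |(-5m + 11)/(3m + 10) + 5/3| ≤ (83/9)/m < ε.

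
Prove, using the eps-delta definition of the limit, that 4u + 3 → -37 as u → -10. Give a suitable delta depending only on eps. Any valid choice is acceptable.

delta = eps/4

Suppose eps > 0. We need delta > 0 so that 0 < |u + 10| < delta implies |(4u + 3) + 37| < eps.
Since (4u + 3) + 37 = 4(u + 10), we have |(4u + 3) + 37| = 4|u + 10|.
Thus it suffices that |u + 10| < eps/4.
Take delta = eps/4. If 0 < |u + 10| < delta then |(4u + 3) + 37| = 4|u + 10| < 4·(eps/4) = eps.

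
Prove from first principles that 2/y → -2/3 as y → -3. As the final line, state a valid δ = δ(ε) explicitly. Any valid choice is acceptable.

δ = min(3/2, (9/4)ε)

Suppose ε > 0. We seek δ > 0 such that 0 < |y + 3| < δ implies |2/y + 2/3| < ε.
|2/y + 2/3| = 2·|-3 − y|/(3·|y|) = 2|y + 3|/(3|y|).
Restrict δ ≤ 3/2. Then |y + 3| < 3/2 gives |y| > 3/2, so 3|y| > 9/2.
Then |2/y + 2/3| < 2|y + 3|/(9/2), which is < ε when |y + 3| < (9/4)ε.
Take δ = min(3/2, (9/4)ε). Then 0 < |y + 3| < δ gives both |y + 3| < 3/2 and |y + 3| < (9/4)ε, so |2/y + 2/3| < ε.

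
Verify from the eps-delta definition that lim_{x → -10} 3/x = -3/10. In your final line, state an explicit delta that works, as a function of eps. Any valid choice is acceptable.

delta = min(5, (50/3)eps)

Let eps > 0. We seek delta > 0 such that 0 < |x + 10| < delta implies |3/x + 3/10| < eps.
|3/x + 3/10| = 3·|-10 − x|/(10·|x|) = 3|x + 10|/(10|x|).
Require delta ≤ 5 so that |x| > 10 − 5 = 5, hence 10|x| > 50.
Then |3/x + 3/10| < 3|x + 10|/50, which is < eps when |x + 10| < (50/3)eps.
Take delta = min(5, (50/3)eps). Then 0 < |x + 10| < delta gives both |x + 10| < 5 and |x + 10| < (50/3)eps, so |3/x + 3/10| < eps.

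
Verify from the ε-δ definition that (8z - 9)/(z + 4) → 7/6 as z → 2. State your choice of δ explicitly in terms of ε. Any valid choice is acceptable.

δ = min(3, (18/41)ε)

Let ε > 0. We want δ > 0 with 0 < |z − 2| < δ ⇒ |(8z - 9)/(z + 4) − (7/6)| < ε.
Combining over a common denominator, (8z - 9)/(z + 4) − (7/6) = [(8z - 9)·6 − 7·(z + 4)] / [6·(z + 4)] = 41(z − 2) / (6(z + 4)).
So |(8z - 9)/(z + 4) − (7/6)| = 41|z − 2| / (6·|z + 4|).
Require δ ≤ 3, so |z + 4| ≥ |6| − |z − 2| > 6 − 3 = 3.
Hence |(8z - 9)/(z + 4) − (7/6)| < 41|z − 2|/(6·3) = (41/18)|z − 2|, which is < ε once |z − 2| < (18/41)ε.
Take δ = min(3, (18/41)ε). Then 0 < |z − 2| < δ forces both bounds, so |(8z - 9)/(z + 4) − (7/6)| < ε.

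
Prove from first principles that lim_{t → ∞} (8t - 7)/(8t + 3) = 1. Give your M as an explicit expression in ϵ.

M = (5/4)/ϵ

Suppose ϵ > 0. We seek M > 0 such that t > M implies |(8t - 7)/(8t + 3) − 1| < ϵ.
(8t - 7)/(8t + 3) − 1 = (8(8t - 7) − 8(8t + 3)) / (8(8t + 3)) = -80/(8(8t + 3)).
For t > 0 we have 8t + 3 > 8t, so |(8t - 7)/(8t + 3) − 1| = 80/(8(8t + 3)) < 80/(8·8t) = (5/4)/t.
Thus |(8t - 7)/(8t + 3) − 1| < ϵ whenever t > (5/4)/ϵ.
Take M = (5/4)/ϵ. If t > M then |(8t - 7)/(8t + 3) − 1| < (5/4)/t < ϵ.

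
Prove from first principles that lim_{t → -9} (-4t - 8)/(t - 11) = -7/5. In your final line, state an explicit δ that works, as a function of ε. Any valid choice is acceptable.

δ = min(10, (50/13)ε)

Let ε > 0. We want δ > 0 with 0 < |t + 9| < δ ⇒ |(-4t - 8)/(t - 11) + 7/5| < ε.
Combining over a common denominator, (-4t - 8)/(t - 11) + 7/5 = [(-4t - 8)·(-20) − 28·(t - 11)] / [(-20)·(t - 11)] = 52(t + 9) / ((-20)(t - 11)).
So |(-4t - 8)/(t - 11) + 7/5| = 52|t + 9| / (20·|t − 11|).
Require δ ≤ 10, so |t − 11| ≥ |-20| − |t + 9| > 20 − 10 = 10.
Hence |(-4t - 8)/(t - 11) + 7/5| < 52|t + 9|/(20·10) = (13/50)|t + 9|, which is < ε once |t + 9| < (50/13)ε.
Take δ = min(10, (50/13)ε). Then 0 < |t + 9| < δ forces both bounds, so |(-4t - 8)/(t - 11) + 7/5| < ε.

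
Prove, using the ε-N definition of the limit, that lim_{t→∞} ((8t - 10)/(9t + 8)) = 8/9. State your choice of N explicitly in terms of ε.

Suppose ε > 0. We seek N > 0 such that t > N implies |(8t - 10)/(9t + 8) − (8/9)| < ε.
(8t - 10)/(9t + 8) − (8/9) = (9(8t - 10) − 8(9t + 8)) / (9(9t + 8)) = -154/(9(9t + 8)).
For t > 0 we have 9t + 8 > 9t, so |(8t - 10)/(9t + 8) − (8/9)| = 154/(9(9t + 8)) < 154/(9·9t) = (154/81)/t.
Thus |(8t - 10)/(9t + 8) − (8/9)| < ε whenever t > (154/81)/ε.
Take N = (154/81)/ε. If t > N then |(8t - 10)/(9t + 8) − (8/9)| < (154/81)/t < ε.

N = (154/81)/ε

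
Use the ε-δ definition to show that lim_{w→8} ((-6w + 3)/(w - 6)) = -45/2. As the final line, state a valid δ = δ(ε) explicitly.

Suppose ε > 0. We want δ > 0 with 0 < |w − 8| < δ ⇒ |(-6w + 3)/(w - 6) + 45/2| < ε.
Combining over a common denominator, (-6w + 3)/(w - 6) + 45/2 = [(-6w + 3)·2 − (-45)·(w - 6)] / [2·(w - 6)] = 33(w − 8) / (2(w - 6)).
So |(-6w + 3)/(w - 6) + 45/2| = 33|w − 8| / (2·|w − 6|).
Require δ ≤ 1, so |w − 6| ≥ |2| − |w − 8| > 2 − 1 = 1.
Hence |(-6w + 3)/(w - 6) + 45/2| < 33|w − 8|/(2·1) = (33/2)|w − 8|, which is < ε once |w − 8| < (2/33)ε.
Take δ = min(1, (2/33)ε). Then 0 < |w − 8| < δ forces both bounds, so |(-6w + 3)/(w - 6) + 45/2| < ε.

δ = min(1, (2/33)ε)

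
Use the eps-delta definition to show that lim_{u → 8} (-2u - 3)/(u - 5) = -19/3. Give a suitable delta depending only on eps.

delta = min(3/2, (9/26)eps)

Let eps > 0 be given. We want delta > 0 with 0 < |u − 8| < delta ⇒ |(-2u - 3)/(u - 5) + 19/3| < eps.
Combining over a common denominator, (-2u - 3)/(u - 5) + 19/3 = [(-2u - 3)·3 − (-19)·(u - 5)] / [3·(u - 5)] = 13(u − 8) / (3(u - 5)).
So |(-2u - 3)/(u - 5) + 19/3| = 13|u − 8| / (3·|u − 5|).
Restrict delta ≤ 3/2. Then |u − 8| < 3/2 gives |u − 5| = |(u − 8) + 3| ≥ 3 − 3/2 = 3/2.
Hence |(-2u - 3)/(u - 5) + 19/3| < 13|u − 8|/(3·(3/2)) = (26/9)|u − 8|, which is < eps once |u − 8| < (9/26)eps.
Take delta = min(3/2, (9/26)eps). Then 0 < |u − 8| < delta forces both bounds, so |(-2u - 3)/(u - 5) + 19/3| < eps.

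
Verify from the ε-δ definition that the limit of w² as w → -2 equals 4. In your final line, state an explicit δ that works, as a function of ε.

δ = min(1, ε/5)

Let ε > 0 be given. We seek δ > 0 with 0 < |w + 2| < δ ⇒ |w² − 4| < ε.
Factor: w² − 4 = (w + 2)(w - 2), so |w² − 4| = |w + 2|·|w - 2|.
Impose δ ≤ 1 so that |w| < 3; then |w - 2| ≤ 5.
Hence |w² − 4| ≤ 5|w + 2|, which is < ε once |w + 2| < ε/5.
Take δ = min(1, ε/5). If 0 < |w + 2| < δ then both bounds hold and |w² − 4| ≤ 5|w + 2| < 5·(ε/5) = ε.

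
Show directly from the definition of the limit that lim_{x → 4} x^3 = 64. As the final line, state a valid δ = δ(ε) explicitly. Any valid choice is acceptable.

Let ε > 0 be given. We seek δ > 0 with 0 < |x − 4| < δ ⇒ |x^3 − 64| < ε.
Factor: x^3 − 64 = (x − 4)(x^2 + 4x + 16), so |x^3 − 64| = |x − 4|·|x^2 + 4x + 16|.
Restrict δ ≤ 2. Then |x − 4| < 2 gives |x| < 6, so by the triangle inequality |x^2 + 4x + 16| ≤ 6^2 + 4·6 + 16 = 76.
Hence |x^3 − 64| ≤ 76|x − 4|, which is < ε once |x − 4| < ε/76.
Take δ = min(2, ε/76). If 0 < |x − 4| < δ then both bounds hold and |x^3 − 64| ≤ 76|x − 4| < 76·(ε/76) = ε.

δ = min(2, ε/76)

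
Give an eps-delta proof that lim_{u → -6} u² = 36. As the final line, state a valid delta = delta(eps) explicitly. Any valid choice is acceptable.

delta = min(1, eps/13)

Suppose eps > 0. We seek delta > 0 with 0 < |u + 6| < delta ⇒ |u² − 36| < eps.
Factor: u² − 36 = (u + 6)(u - 6), so |u² − 36| = |u + 6|·|u - 6|.
Restrict delta ≤ 1. Then |u + 6| < 1 gives |u| < 7, so by the triangle inequality |u - 6| ≤ 7 + 6 = 13.
Hence |u² − 36| ≤ 13|u + 6|, which is < eps once |u + 6| < eps/13.
Take delta = min(1, eps/13). If 0 < |u + 6| < delta then both bounds hold and |u² − 36| ≤ 13|u + 6| < 13·(eps/13) = eps.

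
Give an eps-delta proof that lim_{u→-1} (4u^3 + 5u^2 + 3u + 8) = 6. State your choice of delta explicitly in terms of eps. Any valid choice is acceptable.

Suppose eps > 0. We want delta > 0 such that 0 < |u + 1| < delta implies |(4u^3 + 5u^2 + 3u + 8) − 6| < eps.
(4u^3 + 5u^2 + 3u + 8) − 6 = 4u^3 + 5u^2 + 3u + 2 = (u + 1)(4u^2 + u + 2).
So |(4u^3 + 5u^2 + 3u + 8) − 6| = |u + 1|·|4u^2 + u + 2|.
Require delta ≤ 2. Then |u + 1| < 2 gives |u| < 3, and by the triangle inequality |4u^2 + u + 2| ≤ 4·3^2 + 3 + 2 = 41.
Hence |(4u^3 + 5u^2 + 3u + 8) − 6| ≤ 41|u + 1| < eps provided |u + 1| < eps/41.
Choosing delta = min(2, eps/41) ensures both conditions, hence |(4u^3 + 5u^2 + 3u + 8) − 6| < eps.

delta = min(2, eps/41)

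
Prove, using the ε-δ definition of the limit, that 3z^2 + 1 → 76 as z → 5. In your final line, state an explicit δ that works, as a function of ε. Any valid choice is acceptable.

δ = min(2, ε/36)

Let ε > 0. We want δ > 0 such that 0 < |z − 5| < δ implies |(3z^2 + 1) − 76| < ε.
(3z^2 + 1) − 76 = 3z^2 - 75 = (z − 5)(3z + 15).
So |(3z^2 + 1) − 76| = |z − 5|·|3z + 15|.
Assume first that |z − 5| < 2, so |z| < 7. Then |3z + 15| ≤ 3·7 + 15 = 36.
Hence |(3z^2 + 1) − 76| ≤ 36|z − 5| < ε provided |z − 5| < ε/36.
Take δ = min(2, ε/36). Then 0 < |z − 5| < δ gives both |z − 5| < 2 and |z − 5| < ε/36, so |(3z^2 + 1) − 76| < ε.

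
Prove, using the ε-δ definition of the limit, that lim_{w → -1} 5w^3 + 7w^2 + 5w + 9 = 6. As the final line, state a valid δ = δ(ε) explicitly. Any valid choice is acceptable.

δ = min(1, ε/27)

Suppose ε > 0. We want δ > 0 such that 0 < |w + 1| < δ implies |(5w^3 + 7w^2 + 5w + 9) − 6| < ε.
(5w^3 + 7w^2 + 5w + 9) − 6 = 5w^3 + 7w^2 + 5w + 3 = (w + 1)(5w^2 + 2w + 3).
So |(5w^3 + 7w^2 + 5w + 9) − 6| = |w + 1|·|5w^2 + 2w + 3|.
Assume first that |w + 1| < 1, so |w| < 2. Then |5w^2 + 2w + 3| ≤ 5·2^2 + 2·2 + 3 = 27.
Hence |(5w^3 + 7w^2 + 5w + 9) − 6| ≤ 27|w + 1| < ε provided |w + 1| < ε/27.
Take δ = min(1, ε/27). Then 0 < |w + 1| < δ gives both |w + 1| < 1 and |w + 1| < ε/27, so |(5w^3 + 7w^2 + 5w + 9) − 6| < ε.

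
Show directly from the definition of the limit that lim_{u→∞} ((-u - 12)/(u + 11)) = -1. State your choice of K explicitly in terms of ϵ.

Suppose ϵ > 0. We seek K > 0 such that u > K implies |(-u - 12)/(u + 11) + 1| < ϵ.
(-u - 12)/(u + 11) + 1 = ((-u - 12) − (-1)(u + 11)) / ((u + 11)) = -1/((u + 11)).
For u > 0 we have u + 11 > u, so |(-u - 12)/(u + 11) + 1| = 1/((u + 11)) < 1/(u) = 1/u.
Thus |(-u - 12)/(u + 11) + 1| < ϵ whenever u > 1/ϵ.
Take K = 1/ϵ. If u > K then |(-u - 12)/(u + 11) + 1| < 1/u < ϵ.

K = 1/ϵ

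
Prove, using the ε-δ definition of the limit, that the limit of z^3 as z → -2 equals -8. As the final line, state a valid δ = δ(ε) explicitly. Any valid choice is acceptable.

δ = min(1, ε/19)

Let ε > 0 be given. We seek δ > 0 with 0 < |z + 2| < δ ⇒ |z^3 + 8| < ε.
Factor: z^3 + 8 = (z + 2)(z^2 - 2z + 4), so |z^3 + 8| = |z + 2|·|z^2 - 2z + 4|.
Impose δ ≤ 1 so that |z| < 3; then |z^2 - 2z + 4| ≤ 19.
Hence |z^3 + 8| ≤ 19|z + 2|, which is < ε once |z + 2| < ε/19.
Take δ = min(1, ε/19). If 0 < |z + 2| < δ then both bounds hold and |z^3 + 8| ≤ 19|z + 2| < 19·(ε/19) = ε.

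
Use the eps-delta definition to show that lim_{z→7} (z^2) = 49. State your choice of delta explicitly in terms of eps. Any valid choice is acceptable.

delta = min(1, eps/15)

Fix eps > 0. We seek delta > 0 with 0 < |z − 7| < delta ⇒ |z^2 − 49| < eps.
Factor: z^2 − 49 = (z − 7)(z + 7), so |z^2 − 49| = |z − 7|·|z + 7|.
Restrict delta ≤ 1. Then |z − 7| < 1 gives |z| < 8, so by the triangle inequality |z + 7| ≤ 8 + 7 = 15.
Hence |z^2 − 49| ≤ 15|z − 7|, which is < eps once |z − 7| < eps/15.
Take delta = min(1, eps/15). If 0 < |z − 7| < delta then both bounds hold and |z^2 − 49| ≤ 15|z − 7| < 15·(eps/15) = eps.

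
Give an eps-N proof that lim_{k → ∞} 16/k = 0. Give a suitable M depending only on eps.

M = 16/eps

Let eps > 0 be given. For k ≥ 1, |16/k − 0| = 16/(k) ≤ 16/k.
We need 16/k < eps, i.e. k > 16/eps.
Take M = 16/eps. If k > M then |16/k| ≤ 16/k < eps.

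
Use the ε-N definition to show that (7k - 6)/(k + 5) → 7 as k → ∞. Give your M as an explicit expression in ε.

M = 41/ε

Fix ε > 0. For k ≥ 1, |(7k - 6)/(k + 5) − 7| = |-41|/((k + 5)) = 41/((k + 5)).
Since k + 5 ≥ k for k ≥ 1, this is ≤ 41/(k) = 41/k.
So |(7k - 6)/(k + 5) − 7| < ε whenever k > 41/ε.
Take M = 41/ε. If k > M then |(7k - 6)/(k + 5) − 7| ≤ 41/k < ε.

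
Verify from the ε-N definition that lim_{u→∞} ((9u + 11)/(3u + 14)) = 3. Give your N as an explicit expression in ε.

Suppose ε > 0. We seek N > 0 such that u > N implies |(9u + 11)/(3u + 14) − 3| < ε.
(9u + 11)/(3u + 14) − 3 = (3(9u + 11) − 9(3u + 14)) / (3(3u + 14)) = -93/(3(3u + 14)).
For u > 0 we have 3u + 14 > 3u, so |(9u + 11)/(3u + 14) − 3| = 93/(3(3u + 14)) < 93/(3·3u) = (31/3)/u.
Thus |(9u + 11)/(3u + 14) − 3| < ε whenever u > (31/3)/ε.
Take N = (31/3)/ε. If u > N then |(9u + 11)/(3u + 14) − 3| < (31/3)/u < ε.

N = (31/3)/ε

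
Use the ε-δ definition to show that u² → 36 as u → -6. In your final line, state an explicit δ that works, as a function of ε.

δ = min(1, ε/13)

Fix ε > 0. We seek δ > 0 with 0 < |u + 6| < δ ⇒ |u² − 36| < ε.
Factor: u² − 36 = (u + 6)(u - 6), so |u² − 36| = |u + 6|·|u - 6|.
Impose δ ≤ 1 so that |u| < 7; then |u - 6| ≤ 13.
Hence |u² − 36| ≤ 13|u + 6|, which is < ε once |u + 6| < ε/13.
Take δ = min(1, ε/13). If 0 < |u + 6| < δ then both bounds hold and |u² − 36| ≤ 13|u + 6| < 13·(ε/13) = ε.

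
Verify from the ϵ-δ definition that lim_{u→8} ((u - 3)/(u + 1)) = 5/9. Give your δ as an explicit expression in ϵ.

δ = min(9/2, (81/8)ϵ)

Fix ϵ > 0. We want δ > 0 with 0 < |u − 8| < δ ⇒ |(u - 3)/(u + 1) − (5/9)| < ϵ.
Combining over a common denominator, (u - 3)/(u + 1) − (5/9) = [(u - 3)·9 − 5·(u + 1)] / [9·(u + 1)] = 4(u − 8) / (9(u + 1)).
So |(u - 3)/(u + 1) − (5/9)| = 4|u − 8| / (9·|u + 1|).
Restrict δ ≤ 9/2. Then |u − 8| < 9/2 gives |u + 1| = |(u − 8) + 9| ≥ 9 − 9/2 = 9/2.
Hence |(u - 3)/(u + 1) − (5/9)| < 4|u − 8|/(9·(9/2)) = (8/81)|u − 8|, which is < ϵ once |u − 8| < (81/8)ϵ.
Take δ = min(9/2, (81/8)ϵ). Then 0 < |u − 8| < δ forces both bounds, so |(u - 3)/(u + 1) − (5/9)| < ϵ.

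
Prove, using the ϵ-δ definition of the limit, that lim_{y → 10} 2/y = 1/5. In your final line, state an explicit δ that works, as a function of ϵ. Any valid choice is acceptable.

Let ϵ > 0. We seek δ > 0 such that 0 < |y − 10| < δ implies |2/y − (1/5)| < ϵ.
|2/y − (1/5)| = 2·|10 − y|/(10·|y|) = 2|y − 10|/(10|y|).
Require δ ≤ 5 so that |y| > 10 − 5 = 5, hence 10|y| > 50.
Then |2/y − (1/5)| < 2|y − 10|/50, which is < ϵ when |y − 10| < 25ϵ.
Take δ = min(5, 25ϵ). Then 0 < |y − 10| < δ gives both |y − 10| < 5 and |y − 10| < 25ϵ, so |2/y − (1/5)| < ϵ.

δ = min(5, 25ϵ)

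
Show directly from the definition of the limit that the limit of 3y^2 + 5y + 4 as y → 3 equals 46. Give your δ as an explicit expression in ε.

Fix ε > 0. We want δ > 0 such that 0 < |y − 3| < δ implies |(3y^2 + 5y + 4) − 46| < ε.
(3y^2 + 5y + 4) − 46 = 3y^2 + 5y - 42 = (y − 3)(3y + 14).
So |(3y^2 + 5y + 4) − 46| = |y − 3|·|3y + 14|.
Require δ ≤ 2. Then |y − 3| < 2 gives |y| < 5, and by the triangle inequality |3y + 14| ≤ 3·5 + 14 = 29.
Hence |(3y^2 + 5y + 4) − 46| ≤ 29|y − 3| < ε provided |y − 3| < ε/29.
Choosing δ = min(2, ε/29) ensures both conditions, hence |(3y^2 + 5y + 4) − 46| < ε.

δ = min(2, ε/29)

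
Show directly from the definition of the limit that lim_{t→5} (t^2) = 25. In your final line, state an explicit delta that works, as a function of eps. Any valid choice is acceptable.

delta = min(1, eps/11)

Let eps > 0 be given. We seek delta > 0 with 0 < |t − 5| < delta ⇒ |t^2 − 25| < eps.
Factor: t^2 − 25 = (t − 5)(t + 5), so |t^2 − 25| = |t − 5|·|t + 5|.
Restrict delta ≤ 1. Then |t − 5| < 1 gives |t| < 6, so by the triangle inequality |t + 5| ≤ 6 + 5 = 11.
Hence |t^2 − 25| ≤ 11|t − 5|, which is < eps once |t − 5| < eps/11.
Take delta = min(1, eps/11). If 0 < |t − 5| < delta then both bounds hold and |t^2 − 25| ≤ 11|t − 5| < 11·(eps/11) = eps.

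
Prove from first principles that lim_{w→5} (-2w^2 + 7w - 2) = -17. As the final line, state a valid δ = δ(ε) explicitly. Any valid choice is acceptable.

δ = min(2, ε/17)

Suppose ε > 0. We want δ > 0 such that 0 < |w − 5| < δ implies |(-2w^2 + 7w - 2) + 17| < ε.
(-2w^2 + 7w - 2) + 17 = -2w^2 + 7w + 15 = (w − 5)(-2w - 3).
So |(-2w^2 + 7w - 2) + 17| = |w − 5|·|-2w - 3|.
Assume first that |w − 5| < 2, so |w| < 7. Then |-2w - 3| ≤ 2·7 + 3 = 17.
Hence |(-2w^2 + 7w - 2) + 17| ≤ 17|w − 5| < ε provided |w − 5| < ε/17.
Take δ = min(2, ε/17). Then 0 < |w − 5| < δ gives both |w − 5| < 2 and |w − 5| < ε/17, so |(-2w^2 + 7w - 2) + 17| < ε.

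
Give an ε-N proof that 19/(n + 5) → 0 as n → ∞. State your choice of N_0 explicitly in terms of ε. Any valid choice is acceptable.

N_0 = 19/ε

Let ε > 0 be given. For n ≥ 1, |19/(n + 5) − 0| = 19/(n + 5) ≤ 19/n.
We need 19/n < ε, i.e. n > 19/ε.
Take N_0 = 19/ε. If n > N_0 then |19/(n + 5)| ≤ 19/n < ε.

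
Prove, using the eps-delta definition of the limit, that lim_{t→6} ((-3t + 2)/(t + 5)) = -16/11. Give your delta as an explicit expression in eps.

delta = min(11/2, (121/34)eps)

Let eps > 0 be given. We want delta > 0 with 0 < |t − 6| < delta ⇒ |(-3t + 2)/(t + 5) + 16/11| < eps.
Combining over a common denominator, (-3t + 2)/(t + 5) + 16/11 = [(-3t + 2)·11 − (-16)·(t + 5)] / [11·(t + 5)] = -17(t − 6) / (11(t + 5)).
So |(-3t + 2)/(t + 5) + 16/11| = 17|t − 6| / (11·|t + 5|).
Restrict delta ≤ 11/2. Then |t − 6| < 11/2 gives |t + 5| = |(t − 6) + 11| ≥ 11 − 11/2 = 11/2.
Hence |(-3t + 2)/(t + 5) + 16/11| < 17|t − 6|/(11·(11/2)) = (34/121)|t − 6|, which is < eps once |t − 6| < (121/34)eps.
Take delta = min(11/2, (121/34)eps). Then 0 < |t − 6| < delta forces both bounds, so |(-3t + 2)/(t + 5) + 16/11| < eps.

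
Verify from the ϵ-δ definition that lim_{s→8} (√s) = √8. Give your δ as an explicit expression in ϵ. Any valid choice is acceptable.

δ = min(8, √8·ϵ)

Fix ϵ > 0. We want δ > 0 such that 0 < |s − 8| < δ implies |√s − √8| < ϵ.
Multiplying by the conjugate, |√s − √8| = |s − 8|/(√s + √8).
Restrict δ ≤ 8 so that |s − 8| < 8 forces s > 0, and then √s + √8 > √8.
Hence |√s − √8| < |s − 8|/√8, which is < ϵ once |s − 8| < √8·ϵ.
Take δ = min(8, √8·ϵ). If 0 < |s − 8| < δ then s > 0 and |√s − √8| < |s − 8|/√8 < ϵ.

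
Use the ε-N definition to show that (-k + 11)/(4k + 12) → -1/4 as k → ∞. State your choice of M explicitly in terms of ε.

M = (7/2)/ε

Suppose ε > 0. For k ≥ 1, |(-k + 11)/(4k + 12) + 1/4| = |56|/(4(4k + 12)) = 56/(4(4k + 12)).
Since 4k + 12 ≥ 4k for k ≥ 1, this is ≤ 56/(4·4k) = (7/2)/k.
So |(-k + 11)/(4k + 12) + 1/4| < ε whenever k > (7/2)/ε.
Take M = (7/2)/ε. If k > M then |(-k + 11)/(4k + 12) + 1/4| ≤ (7/2)/k < ε.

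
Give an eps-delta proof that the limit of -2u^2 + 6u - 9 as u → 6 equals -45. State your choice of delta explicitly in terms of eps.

delta = min(1, eps/20)

Let eps > 0 be given. We want delta > 0 such that 0 < |u − 6| < delta implies |(-2u^2 + 6u - 9) + 45| < eps.
(-2u^2 + 6u - 9) + 45 = -2u^2 + 6u + 36 = (u − 6)(-2u - 6).
So |(-2u^2 + 6u - 9) + 45| = |u − 6|·|-2u - 6|.
Require delta ≤ 1. Then |u − 6| < 1 gives |u| < 7, and by the triangle inequality |-2u - 6| ≤ 2·7 + 6 = 20.
Hence |(-2u^2 + 6u - 9) + 45| ≤ 20|u − 6| < eps provided |u − 6| < eps/20.
Choosing delta = min(1, eps/20) ensures both conditions, hence |(-2u^2 + 6u - 9) + 45| < eps.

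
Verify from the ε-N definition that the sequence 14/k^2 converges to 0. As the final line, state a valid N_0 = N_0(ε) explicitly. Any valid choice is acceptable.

N_0 = (14/ε)^{1/2}

Fix ε > 0. For k ≥ 1, |14/k^2 − 0| = 14/k^2.
14/k^2 < ε ⇔ k^2 > 14/ε ⇔ k > (14/ε)^{1/2}.
Take N_0 = (14/ε)^{1/2}. Then k > N_0 implies 14/k^2 < ε.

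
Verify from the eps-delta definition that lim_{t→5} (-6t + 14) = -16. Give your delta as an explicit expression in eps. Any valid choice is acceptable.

Let eps > 0. We need delta > 0 so that 0 < |t − 5| < delta implies |(-6t + 14) + 16| < eps.
|(-6t + 14) + 16| = |-6t + 30| = 6|t − 5|.
Thus it suffices that |t − 5| < eps/6.
Choosing delta = eps/6 gives |(-6t + 14) + 16| = 6|t − 5| < eps whenever |t − 5| < delta.

delta = eps/6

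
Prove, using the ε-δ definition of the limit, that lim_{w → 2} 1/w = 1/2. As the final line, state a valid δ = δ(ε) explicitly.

δ = min(1, 2ε)

Let ε > 0 be given. We seek δ > 0 such that 0 < |w − 2| < δ implies |1/w − (1/2)| < ε.
|1/w − (1/2)| = |2 − w|/(2·|w|) = |w − 2|/(2|w|).
Restrict δ ≤ 1. Then |w − 2| < 1 gives |w| > 1, so 2|w| > 2.
Then |1/w − (1/2)| < |w − 2|/2, which is < ε when |w − 2| < 2ε.
Take δ = min(1, 2ε). Then 0 < |w − 2| < δ gives both |w − 2| < 1 and |w − 2| < 2ε, so |1/w − (1/2)| < ε.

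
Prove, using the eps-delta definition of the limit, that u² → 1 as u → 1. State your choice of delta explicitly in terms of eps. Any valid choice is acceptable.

delta = min(1, eps/3)

Let eps > 0. We seek delta > 0 with 0 < |u − 1| < delta ⇒ |u² − 1| < eps.
Factor: u² − 1 = (u − 1)(u + 1), so |u² − 1| = |u − 1|·|u + 1|.
Restrict delta ≤ 1. Then |u − 1| < 1 gives |u| < 2, so by the triangle inequality |u + 1| ≤ 2 + 1 = 3.
Hence |u² − 1| ≤ 3|u − 1|, which is < eps once |u − 1| < eps/3.
Take delta = min(1, eps/3). If 0 < |u − 1| < delta then both bounds hold and |u² − 1| ≤ 3|u − 1| < 3·(eps/3) = eps.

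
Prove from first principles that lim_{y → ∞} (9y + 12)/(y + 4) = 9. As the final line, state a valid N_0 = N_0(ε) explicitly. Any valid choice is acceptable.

N_0 = 24/ε

Let ε > 0 be given. We seek N_0 > 0 such that y > N_0 implies |(9y + 12)/(y + 4) − 9| < ε.
(9y + 12)/(y + 4) − 9 = ((9y + 12) − 9(y + 4)) / ((y + 4)) = -24/((y + 4)).
For y > 0 we have y + 4 > y, so |(9y + 12)/(y + 4) − 9| = 24/((y + 4)) < 24/(y) = 24/y.
Thus |(9y + 12)/(y + 4) − 9| < ε whenever y > 24/ε.
Take N_0 = 24/ε. If y > N_0 then |(9y + 12)/(y + 4) − 9| < 24/y < ε.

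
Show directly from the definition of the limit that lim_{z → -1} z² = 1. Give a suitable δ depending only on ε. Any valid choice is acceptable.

δ = min(2, ε/4)

Let ε > 0 be given. We seek δ > 0 with 0 < |z + 1| < δ ⇒ |z² − 1| < ε.
Factor: z² − 1 = (z + 1)(z - 1), so |z² − 1| = |z + 1|·|z - 1|.
Impose δ ≤ 2 so that |z| < 3; then |z - 1| ≤ 4.
Hence |z² − 1| ≤ 4|z + 1|, which is < ε once |z + 1| < ε/4.
Take δ = min(2, ε/4). If 0 < |z + 1| < δ then both bounds hold and |z² − 1| ≤ 4|z + 1| < 4·(ε/4) = ε.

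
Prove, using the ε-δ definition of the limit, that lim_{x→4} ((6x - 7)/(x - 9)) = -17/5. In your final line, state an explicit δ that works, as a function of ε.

δ = min(5/2, (25/94)ε)

Fix ε > 0. We want δ > 0 with 0 < |x − 4| < δ ⇒ |(6x - 7)/(x - 9) + 17/5| < ε.
Combining over a common denominator, (6x - 7)/(x - 9) + 17/5 = [(6x - 7)·(-5) − 17·(x - 9)] / [(-5)·(x - 9)] = -47(x − 4) / ((-5)(x - 9)).
So |(6x - 7)/(x - 9) + 17/5| = 47|x − 4| / (5·|x − 9|).
Restrict δ ≤ 5/2. Then |x − 4| < 5/2 gives |x − 9| = |(x − 4) + (-5)| ≥ 5 − 5/2 = 5/2.
Hence |(6x - 7)/(x - 9) + 17/5| < 47|x − 4|/(5·(5/2)) = (94/25)|x − 4|, which is < ε once |x − 4| < (25/94)ε.
Take δ = min(5/2, (25/94)ε). Then 0 < |x − 4| < δ forces both bounds, so |(6x - 7)/(x - 9) + 17/5| < ε.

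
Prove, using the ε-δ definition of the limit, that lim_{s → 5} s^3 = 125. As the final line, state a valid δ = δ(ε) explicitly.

Let ε > 0 be given. We seek δ > 0 with 0 < |s − 5| < δ ⇒ |s^3 − 125| < ε.
Factor: s^3 − 125 = (s − 5)(s^2 + 5s + 25), so |s^3 − 125| = |s − 5|·|s^2 + 5s + 25|.
Restrict δ ≤ 1. Then |s − 5| < 1 gives |s| < 6, so by the triangle inequality |s^2 + 5s + 25| ≤ 6^2 + 5·6 + 25 = 91.
Hence |s^3 − 125| ≤ 91|s − 5|, which is < ε once |s − 5| < ε/91.
Take δ = min(1, ε/91). If 0 < |s − 5| < δ then both bounds hold and |s^3 − 125| ≤ 91|s − 5| < 91·(ε/91) = ε.

δ = min(1, ε/91)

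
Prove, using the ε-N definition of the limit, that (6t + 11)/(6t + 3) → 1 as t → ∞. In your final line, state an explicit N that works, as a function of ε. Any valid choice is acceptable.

Let ε > 0 be given. We seek N > 0 such that t > N implies |(6t + 11)/(6t + 3) − 1| < ε.
(6t + 11)/(6t + 3) − 1 = (6(6t + 11) − 6(6t + 3)) / (6(6t + 3)) = 48/(6(6t + 3)).
For t > 0 we have 6t + 3 > 6t, so |(6t + 11)/(6t + 3) − 1| = 48/(6(6t + 3)) < 48/(6·6t) = (4/3)/t.
Thus |(6t + 11)/(6t + 3) − 1| < ε whenever t > (4/3)/ε.
Take N = (4/3)/ε. If t > N then |(6t + 11)/(6t + 3) − 1| < (4/3)/t < ε.

N = (4/3)/ε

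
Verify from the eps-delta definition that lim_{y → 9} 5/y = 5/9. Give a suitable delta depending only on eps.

Suppose eps > 0. We seek delta > 0 such that 0 < |y − 9| < delta implies |5/y − (5/9)| < eps.
|5/y − (5/9)| = 5·|9 − y|/(9·|y|) = 5|y − 9|/(9|y|).
Require delta ≤ 9/2 so that |y| > 9 − 9/2 = 9/2, hence 9|y| > 81/2.
Then |5/y − (5/9)| < 5|y − 9|/(81/2), which is < eps when |y − 9| < (81/10)eps.
Take delta = min(9/2, (81/10)eps). Then 0 < |y − 9| < delta gives both |y − 9| < 9/2 and |y − 9| < (81/10)eps, so |5/y − (5/9)| < eps.

delta = min(9/2, (81/10)eps)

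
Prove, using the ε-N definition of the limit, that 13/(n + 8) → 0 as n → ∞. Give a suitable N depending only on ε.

N = 13/ε

Suppose ε > 0. For n ≥ 1, |13/(n + 8) − 0| = 13/(n + 8) ≤ 13/n.
We need 13/n < ε, i.e. n > 13/ε.
Take N = 13/ε. If n > N then |13/(n + 8)| ≤ 13/n < ε.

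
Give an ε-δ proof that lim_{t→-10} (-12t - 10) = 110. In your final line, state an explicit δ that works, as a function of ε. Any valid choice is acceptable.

δ = ε/12

Let ε > 0. We need δ > 0 so that 0 < |t + 10| < δ implies |(-12t - 10) − 110| < ε.
|(-12t - 10) − 110| = |-12t - 120| = 12|t + 10|.
Thus it suffices that |t + 10| < ε/12.
Take δ = ε/12. If 0 < |t + 10| < δ then |(-12t - 10) − 110| = 12|t + 10| < 12·(ε/12) = ε.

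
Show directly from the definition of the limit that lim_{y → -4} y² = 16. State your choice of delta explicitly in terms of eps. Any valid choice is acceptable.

delta = min(1, eps/9)

Fix eps > 0. We seek delta > 0 with 0 < |y + 4| < delta ⇒ |y² − 16| < eps.
Factor: y² − 16 = (y + 4)(y - 4), so |y² − 16| = |y + 4|·|y - 4|.
Restrict delta ≤ 1. Then |y + 4| < 1 gives |y| < 5, so by the triangle inequality |y - 4| ≤ 5 + 4 = 9.
Hence |y² − 16| ≤ 9|y + 4|, which is < eps once |y + 4| < eps/9.
Take delta = min(1, eps/9). If 0 < |y + 4| < delta then both bounds hold and |y² − 16| ≤ 9|y + 4| < 9·(eps/9) = eps.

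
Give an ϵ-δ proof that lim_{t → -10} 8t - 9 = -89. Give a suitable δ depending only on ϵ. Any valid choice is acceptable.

Fix ϵ > 0. We need δ > 0 so that 0 < |t + 10| < δ implies |(8t - 9) + 89| < ϵ.
Since (8t - 9) + 89 = 8(t + 10), we have |(8t - 9) + 89| = 8|t + 10|.
Thus it suffices that |t + 10| < ϵ/8.
Take δ = ϵ/8. If 0 < |t + 10| < δ then |(8t - 9) + 89| = 8|t + 10| < 8·(ϵ/8) = ϵ.

δ = ϵ/8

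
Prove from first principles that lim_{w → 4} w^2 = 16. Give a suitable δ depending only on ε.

δ = min(2, ε/10)

Let ε > 0 be given. We seek δ > 0 with 0 < |w − 4| < δ ⇒ |w^2 − 16| < ε.
Factor: w^2 − 16 = (w − 4)(w + 4), so |w^2 − 16| = |w − 4|·|w + 4|.
Restrict δ ≤ 2. Then |w − 4| < 2 gives |w| < 6, so by the triangle inequality |w + 4| ≤ 6 + 4 = 10.
Hence |w^2 − 16| ≤ 10|w − 4|, which is < ε once |w − 4| < ε/10.
Take δ = min(2, ε/10). If 0 < |w − 4| < δ then both bounds hold and |w^2 − 16| ≤ 10|w − 4| < 10·(ε/10) = ε.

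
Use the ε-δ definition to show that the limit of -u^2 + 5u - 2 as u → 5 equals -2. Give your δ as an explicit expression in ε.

Let ε > 0 be given. We want δ > 0 such that 0 < |u − 5| < δ implies |(-u^2 + 5u - 2) + 2| < ε.
(-u^2 + 5u - 2) + 2 = -u^2 + 5u = (u − 5)(-u).
So |(-u^2 + 5u - 2) + 2| = |u − 5|·|-u|.
Assume first that |u − 5| < 1, so |u| < 6. Then |-u| ≤ 6 = 6.
Hence |(-u^2 + 5u - 2) + 2| ≤ 6|u − 5| < ε provided |u − 5| < ε/6.
Take δ = min(1, ε/6). Then 0 < |u − 5| < δ gives both |u − 5| < 1 and |u − 5| < ε/6, so |(-u^2 + 5u - 2) + 2| < ε.

δ = min(1, ε/6)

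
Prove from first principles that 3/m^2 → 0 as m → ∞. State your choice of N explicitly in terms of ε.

N = (3/ε)^{1/2}

Let ε > 0. For m ≥ 1, |3/m^2 − 0| = 3/m^2.
3/m^2 < ε ⇔ m^2 > 3/ε ⇔ m > (3/ε)^{1/2}.
Take N = (3/ε)^{1/2}. Then m > N implies 3/m^2 < ε.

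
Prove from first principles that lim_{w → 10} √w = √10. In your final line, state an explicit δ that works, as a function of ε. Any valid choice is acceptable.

δ = min(10, √10·ε)

Let ε > 0. We want δ > 0 such that 0 < |w − 10| < δ implies |√w − √10| < ε.
Rationalise: √w − √10 = (w − 10)/(√w + √10), so |√w − √10| = |w − 10|/(√w + √10).
Restrict δ ≤ 10 so that |w − 10| < 10 forces w > 0, and then √w + √10 > √10.
Hence |√w − √10| < |w − 10|/√10, which is < ε once |w − 10| < √10·ε.
Take δ = min(10, √10·ε). If 0 < |w − 10| < δ then w > 0 and |√w − √10| < |w − 10|/√10 < ε.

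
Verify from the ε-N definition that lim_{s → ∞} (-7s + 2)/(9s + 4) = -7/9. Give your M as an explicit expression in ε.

Fix ε > 0. We seek M > 0 such that s > M implies |(-7s + 2)/(9s + 4) + 7/9| < ε.
(-7s + 2)/(9s + 4) + 7/9 = (9(-7s + 2) − (-7)(9s + 4)) / (9(9s + 4)) = 46/(9(9s + 4)).
For s > 0 we have 9s + 4 > 9s, so |(-7s + 2)/(9s + 4) + 7/9| = 46/(9(9s + 4)) < 46/(9·9s) = (46/81)/s.
Thus |(-7s + 2)/(9s + 4) + 7/9| < ε whenever s > (46/81)/ε.
Take M = (46/81)/ε. If s > M then |(-7s + 2)/(9s + 4) + 7/9| < (46/81)/s < ε.

M = (46/81)/ε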